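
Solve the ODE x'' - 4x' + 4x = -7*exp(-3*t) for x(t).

Characteristic equation r² - 4r + 4 = 0 has discriminant (-4)² - 4·(4) = 0, so r = 2 is a repeated root.
Hence x_h = (C1 + C2*t)*exp(2*t).
Try x_p = A*exp(-3*t). Substituting into the equation and dividing by exp(-3*t) gives A = -7/25, so x_p = -7*exp(-3*t)/25.

x = -7*exp(-3*t)/25 + C1*exp(2*t) + C2*t*exp(2*t)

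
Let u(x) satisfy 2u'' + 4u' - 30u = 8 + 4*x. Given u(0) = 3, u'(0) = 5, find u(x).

Divide through by 2: u'' + 2u' - 15u = 4 + 2*x.
Characteristic equation r² + 2r - 15 = 0 factors as (r - 3)(r + 5) = 0, so r = 3, -5.
Hence u_h = C1*exp(3*x) + C2*exp(-5*x).
For the particular solution try u_p = A0 + A1*x. Substituting and matching coefficients of each power of x gives A0 = -64/225, A1 = -2/15, so u_p = -64/225 - 2*x/15.
General solution: u = -64/225 - 2*x/15 + C1*exp(3*x) + C2*exp(-5*x).
Apply the initial conditions: u(0) = -64/225 + C1 + C2 = 3 and u'(0) = -2/15 - 5*C2 + 3*C1 = 5. Solving gives C1 = 97/36, C2 = 59/100.

u = -64/225 - 2*x/15 + 59*exp(-5*x)/100 + 97*exp(3*x)/36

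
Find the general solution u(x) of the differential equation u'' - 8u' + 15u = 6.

u = 2/5 + C1*exp(3*x) + C2*exp(5*x)

Characteristic equation r² - 8r + 15 = 0 factors as (r - 3)(r - 5) = 0, so r = 3, 5.
Hence u_h = C1*exp(3*x) + C2*exp(5*x).
For the particular solution try u_p = A0. Substituting and matching coefficients of each power of x gives A0 = 2/5, so u_p = 2/5.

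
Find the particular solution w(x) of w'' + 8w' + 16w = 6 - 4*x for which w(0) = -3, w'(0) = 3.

w = 1/2 - 7*exp(-4*x)/2 - x/4 - 43*x*exp(-4*x)/4

Characteristic equation r² + 8r + 16 = 0 has discriminant (8)² - 4·(16) = 0, so r = -4 is a repeated root.
Hence w_h = (C1 + C2*x)*exp(-4*x).
For the particular solution try w_p = A0 + A1*x. Substituting and matching coefficients of each power of x gives A0 = 1/2, A1 = -1/4, so w_p = 1/2 - x/4.
General solution: w = 1/2 - x/4 + C1*exp(-4*x) + C2*x*exp(-4*x).
Apply the initial conditions: w(0) = 1/2 + C1 = -3 and w'(0) = -1/4 + C2 - 4*C1 = 3. Solving gives C1 = -7/2, C2 = -43/4.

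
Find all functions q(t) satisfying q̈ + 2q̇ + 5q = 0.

Characteristic equation r² + 2r + 5 = 0 has discriminant (2)² - 4·(5) = -16 < 0, so r = -1 ± 2i.
Hence q_h = C1*cos(2*t)*exp(-t) + C2*exp(-t)*sin(2*t).

q = C1*cos(2*t)*exp(-t) + C2*exp(-t)*sin(2*t)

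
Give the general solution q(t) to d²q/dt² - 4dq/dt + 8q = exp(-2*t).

q = exp(-2*t)/20 + C1*cos(2*t)*exp(2*t) + C2*exp(2*t)*sin(2*t)

Characteristic equation r² - 4r + 8 = 0 has discriminant (-4)² - 4·(8) = -16 < 0, so r = 2 ± 2i.
Hence q_h = C1*cos(2*t)*exp(2*t) + C2*exp(2*t)*sin(2*t).
Try q_p = A*exp(-2*t). Substituting into the equation and dividing by exp(-2*t) gives A = 1/20, so q_p = exp(-2*t)/20.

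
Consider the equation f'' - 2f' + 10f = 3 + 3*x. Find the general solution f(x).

f = 9/25 + 3*x/10 + C1*cos(3*x)*exp(x) + C2*exp(x)*sin(3*x)

Characteristic equation r² - 2r + 10 = 0 has discriminant (-2)² - 4·(10) = -36 < 0, so r = 1 ± 3i.
Hence f_h = C1*cos(3*x)*exp(x) + C2*exp(x)*sin(3*x).
For the particular solution try f_p = A0 + A1*x. Substituting and matching coefficients of each power of x gives A0 = 9/25, A1 = 3/10, so f_p = 9/25 + 3*x/10.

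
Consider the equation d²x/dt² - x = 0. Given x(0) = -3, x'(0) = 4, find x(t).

x = exp(t)/2 - 7*exp(-t)/2

Characteristic equation r² - 1 = 0 factors as (r + 1)(r - 1) = 0, so r = -1, 1.
Hence x_h = C1*exp(-t) + C2*exp(t).
Apply the initial conditions: x(0) = C1 + C2 = -3 and x'(0) = C2 - C1 = 4. Solving gives C1 = -7/2, C2 = 1/2.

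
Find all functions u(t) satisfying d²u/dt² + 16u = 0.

Characteristic equation r² + 16 = 0 has discriminant (0)² - 4·(16) = -64 < 0, so r = ± 4i.
Hence u_h = C1*cos(4*t) + C2*sin(4*t).

u = C1*cos(4*t) + C2*sin(4*t)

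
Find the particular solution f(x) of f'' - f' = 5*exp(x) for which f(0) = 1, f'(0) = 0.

Characteristic equation r² - r = 0 factors as (r - 1)r = 0, so r = 1, 0.
Hence f_h = C1*exp(x) + C2.
Since exp(x) solves the homogeneous equation (r = 1 is a root of multiplicity 1), multiply the trial by x. Try f_p = A*x*exp(x). Substituting into the equation and dividing by exp(x) gives A = 5, so f_p = 5*x*exp(x).
General solution: f = C2 + C1*exp(x) + 5*x*exp(x).
Apply the initial conditions: f(0) = C1 + C2 = 1 and f'(0) = 5 + C1 = 0. Solving gives C1 = -5, C2 = 6.

f = 6 - 5*exp(x) + 5*x*exp(x)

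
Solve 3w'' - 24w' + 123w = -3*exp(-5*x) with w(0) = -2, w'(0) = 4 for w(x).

w = -exp(-5*x)/106 - 211*cos(5*x)*exp(4*x)/106 + 1263*exp(4*x)*sin(5*x)/530

Divide through by 3: w'' - 8w' + 41w = -exp(-5*x).
Characteristic equation r² - 8r + 41 = 0 has discriminant (-8)² - 4·(41) = -100 < 0, so r = 4 ± 5i.
Hence w_h = C1*cos(5*x)*exp(4*x) + C2*exp(4*x)*sin(5*x).
Try w_p = A*exp(-5*x). Substituting into the equation and dividing by exp(-5*x) gives A = -1/106, so w_p = -exp(-5*x)/106.
General solution: w = -exp(-5*x)/106 + C1*cos(5*x)*exp(4*x) + C2*exp(4*x)*sin(5*x).
Apply the initial conditions: w(0) = -1/106 + C1 = -2 and w'(0) = 5/106 + 4*C1 + 5*C2 = 4. Solving gives C1 = -211/106, C2 = 1263/530.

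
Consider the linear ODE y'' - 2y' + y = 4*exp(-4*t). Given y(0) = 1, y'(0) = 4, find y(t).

y = 4*exp(-4*t)/25 + 21*exp(t)/25 + 19*t*exp(t)/5

Characteristic equation r² - 2r + 1 = 0 has discriminant (-2)² - 4·(1) = 0, so r = 1 is a repeated root.
Hence y_h = (C1 + C2*t)*exp(t).
Try y_p = A*exp(-4*t). Substituting into the equation and dividing by exp(-4*t) gives A = 4/25, so y_p = 4*exp(-4*t)/25.
General solution: y = 4*exp(-4*t)/25 + C1*exp(t) + C2*t*exp(t).
Apply the initial conditions: y(0) = 4/25 + C1 = 1 and y'(0) = -16/25 + C1 + C2 = 4. Solving gives C1 = 21/25, C2 = 19/5.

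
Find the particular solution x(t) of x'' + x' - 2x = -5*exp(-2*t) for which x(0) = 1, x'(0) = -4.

x = -11*exp(t)/9 + 20*exp(-2*t)/9 + 5*t*exp(-2*t)/3

Characteristic equation r² + r - 2 = 0 factors as (r + 2)(r - 1) = 0, so r = -2, 1.
Hence x_h = C1*exp(-2*t) + C2*exp(t).
Since exp(-2*t) solves the homogeneous equation (r = -2 is a root of multiplicity 1), multiply the trial by t. Try x_p = A*t*exp(-2*t). Substituting into the equation and dividing by exp(-2*t) gives A = 5/3, so x_p = 5*t*exp(-2*t)/3.
General solution: x = C1*exp(-2*t) + C2*exp(t) + 5*t*exp(-2*t)/3.
Apply the initial conditions: x(0) = C1 + C2 = 1 and x'(0) = 5/3 + C2 - 2*C1 = -4. Solving gives C1 = 20/9, C2 = -11/9.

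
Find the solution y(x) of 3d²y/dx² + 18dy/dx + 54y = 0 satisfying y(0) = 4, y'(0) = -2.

Divide through by 3: y'' + 6y' + 18y = 0.
Characteristic equation r² + 6r + 18 = 0 has discriminant (6)² - 4·(18) = -36 < 0, so r = -3 ± 3i.
Hence y_h = C1*cos(3*x)*exp(-3*x) + C2*exp(-3*x)*sin(3*x).
Apply the initial conditions: y(0) = C1 = 4 and y'(0) = -3*C1 + 3*C2 = -2. Solving gives C1 = 4, C2 = 10/3.

y = 4*cos(3*x)*exp(-3*x) + 10*exp(-3*x)*sin(3*x)/3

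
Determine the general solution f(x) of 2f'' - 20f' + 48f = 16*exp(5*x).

f = -8*exp(5*x) + C1*exp(4*x) + C2*exp(6*x)

Divide through by 2: f'' - 10f' + 24f = 8*exp(5*x).
Characteristic equation r² - 10r + 24 = 0 factors as (r - 4)(r - 6) = 0, so r = 4, 6.
Hence f_h = C1*exp(4*x) + C2*exp(6*x).
Try f_p = A*exp(5*x). Substituting into the equation and dividing by exp(5*x) gives A = -8, so f_p = -8*exp(5*x).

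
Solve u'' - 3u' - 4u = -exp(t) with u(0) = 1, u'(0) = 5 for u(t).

Characteristic equation r² - 3r - 4 = 0 factors as (r - 4)(r + 1) = 0, so r = 4, -1.
Hence u_h = C1*exp(4*t) + C2*exp(-t).
Try u_p = A*exp(t). Substituting into the equation and dividing by exp(t) gives A = 1/6, so u_p = exp(t)/6.
General solution: u = exp(t)/6 + C1*exp(4*t) + C2*exp(-t).
Apply the initial conditions: u(0) = 1/6 + C1 + C2 = 1 and u'(0) = 1/6 - C2 + 4*C1 = 5. Solving gives C1 = 17/15, C2 = -3/10.

u = -3*exp(-t)/10 + exp(t)/6 + 17*exp(4*t)/15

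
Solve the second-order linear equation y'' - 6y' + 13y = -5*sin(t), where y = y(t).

Characteristic equation r² - 6r + 13 = 0 has discriminant (-6)² - 4·(13) = -16 < 0, so r = 3 ± 2i.
Hence y_h = C1*cos(2*t)*exp(3*t) + C2*exp(3*t)*sin(2*t).
Try y_p = A*cos(t) + B*sin(t). Substituting and equating the coefficients of cos(t) and sin(t) gives A = -1/6, B = -1/3, so y_p = -sin(t)/3 - cos(t)/6.

y = -sin(t)/3 - cos(t)/6 + C1*cos(2*t)*exp(3*t) + C2*exp(3*t)*sin(2*t)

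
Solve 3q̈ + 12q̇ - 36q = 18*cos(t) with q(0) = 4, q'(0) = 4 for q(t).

q = -78*cos(t)/185 + 19*exp(2*t)/5 + 23*exp(-6*t)/37 + 24*sin(t)/185

Divide through by 3: q'' + 4q' - 12q = 6*cos(t).
Characteristic equation r² + 4r - 12 = 0 factors as (r - 2)(r + 6) = 0, so r = 2, -6.
Hence q_h = C1*exp(2*t) + C2*exp(-6*t).
Try q_p = A*cos(t) + B*sin(t). Substituting and equating the coefficients of cos(t) and sin(t) gives A = -78/185, B = 24/185, so q_p = -78*cos(t)/185 + 24*sin(t)/185.
General solution: q = -78*cos(t)/185 + 24*sin(t)/185 + C1*exp(2*t) + C2*exp(-6*t).
Apply the initial conditions: q(0) = -78/185 + C1 + C2 = 4 and q'(0) = 24/185 - 6*C2 + 2*C1 = 4. Solving gives C1 = 19/5, C2 = 23/37.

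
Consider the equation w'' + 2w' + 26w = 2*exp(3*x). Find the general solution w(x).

Characteristic equation r² + 2r + 26 = 0 has discriminant (2)² - 4·(26) = -100 < 0, so r = -1 ± 5i.
Hence w_h = C1*cos(5*x)*exp(-x) + C2*exp(-x)*sin(5*x).
Try w_p = A*exp(3*x). Substituting into the equation and dividing by exp(3*x) gives A = 2/41, so w_p = 2*exp(3*x)/41.

w = 2*exp(3*x)/41 + C1*cos(5*x)*exp(-x) + C2*exp(-x)*sin(5*x)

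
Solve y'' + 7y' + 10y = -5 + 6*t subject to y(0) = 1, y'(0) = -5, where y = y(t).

Characteristic equation r² + 7r + 10 = 0 factors as (r + 5)(r + 2) = 0, so r = -5, -2.
Hence y_h = C1*exp(-5*t) + C2*exp(-2*t).
For the particular solution try y_p = A0 + A1*t. Substituting and matching coefficients of each power of t gives A0 = -23/25, A1 = 3/5, so y_p = -23/25 + 3*t/5.
General solution: y = -23/25 + 3*t/5 + C1*exp(-5*t) + C2*exp(-2*t).
Apply the initial conditions: y(0) = -23/25 + C1 + C2 = 1 and y'(0) = 3/5 - 5*C1 - 2*C2 = -5. Solving gives C1 = 44/75, C2 = 4/3.

y = -23/25 + 3*t/5 + 4*exp(-2*t)/3 + 44*exp(-5*t)/75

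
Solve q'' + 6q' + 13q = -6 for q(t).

q = -6/13 + C1*cos(2*t)*exp(-3*t) + C2*exp(-3*t)*sin(2*t)

Characteristic equation r² + 6r + 13 = 0 has discriminant (6)² - 4·(13) = -16 < 0, so r = -3 ± 2i.
Hence q_h = C1*cos(2*t)*exp(-3*t) + C2*exp(-3*t)*sin(2*t).
For the particular solution try q_p = A0. Substituting and matching coefficients of each power of t gives A0 = -6/13, so q_p = -6/13.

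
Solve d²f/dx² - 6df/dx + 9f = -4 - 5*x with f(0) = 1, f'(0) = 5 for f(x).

Characteristic equation r² - 6r + 9 = 0 has discriminant (-6)² - 4·(9) = 0, so r = 3 is a repeated root.
Hence f_h = (C1 + C2*x)*exp(3*x).
For the particular solution try f_p = A0 + A1*x. Substituting and matching coefficients of each power of x gives A0 = -22/27, A1 = -5/9, so f_p = -22/27 - 5*x/9.
General solution: f = -22/27 - 5*x/9 + C1*exp(3*x) + C2*x*exp(3*x).
Apply the initial conditions: f(0) = -22/27 + C1 = 1 and f'(0) = -5/9 + C2 + 3*C1 = 5. Solving gives C1 = 49/27, C2 = 1/9.

f = -22/27 - 5*x/9 + 49*exp(3*x)/27 + x*exp(3*x)/9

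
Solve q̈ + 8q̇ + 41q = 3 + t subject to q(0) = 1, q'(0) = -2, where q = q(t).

q = 115/1681 + t/41 + 1566*cos(5*t)*exp(-4*t)/1681 + 2861*exp(-4*t)*sin(5*t)/8405

Characteristic equation r² + 8r + 41 = 0 has discriminant (8)² - 4·(41) = -100 < 0, so r = -4 ± 5i.
Hence q_h = C1*cos(5*t)*exp(-4*t) + C2*exp(-4*t)*sin(5*t).
For the particular solution try q_p = A0 + A1*t. Substituting and matching coefficients of each power of t gives A0 = 115/1681, A1 = 1/41, so q_p = 115/1681 + t/41.
General solution: q = 115/1681 + t/41 + C1*cos(5*t)*exp(-4*t) + C2*exp(-4*t)*sin(5*t).
Apply the initial conditions: q(0) = 115/1681 + C1 = 1 and q'(0) = 1/41 - 4*C1 + 5*C2 = -2. Solving gives C1 = 1566/1681, C2 = 2861/8405.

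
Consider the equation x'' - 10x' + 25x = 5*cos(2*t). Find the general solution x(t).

Characteristic equation r² - 10r + 25 = 0 has discriminant (-10)² - 4·(25) = 0, so r = 5 is a repeated root.
Hence x_h = (C1 + C2*t)*exp(5*t).
Try x_p = A*cos(2*t) + B*sin(2*t). Substituting and equating the coefficients of cos(2t) and sin(2t) gives A = 105/841, B = -100/841, so x_p = -100*sin(2*t)/841 + 105*cos(2*t)/841.

x = -100*sin(2*t)/841 + 105*cos(2*t)/841 + C1*exp(5*t) + C2*t*exp(5*t)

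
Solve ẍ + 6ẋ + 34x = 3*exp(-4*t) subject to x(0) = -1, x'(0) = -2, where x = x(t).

x = 3*exp(-4*t)/26 - 127*exp(-3*t)*sin(5*t)/130 - 29*cos(5*t)*exp(-3*t)/26

Characteristic equation r² + 6r + 34 = 0 has discriminant (6)² - 4·(34) = -100 < 0, so r = -3 ± 5i.
Hence x_h = C1*cos(5*t)*exp(-3*t) + C2*exp(-3*t)*sin(5*t).
Try x_p = A*exp(-4*t). Substituting into the equation and dividing by exp(-4*t) gives A = 3/26, so x_p = 3*exp(-4*t)/26.
General solution: x = 3*exp(-4*t)/26 + C1*cos(5*t)*exp(-3*t) + C2*exp(-3*t)*sin(5*t).
Apply the initial conditions: x(0) = 3/26 + C1 = -1 and x'(0) = -6/13 - 3*C1 + 5*C2 = -2. Solving gives C1 = -29/26, C2 = -127/130.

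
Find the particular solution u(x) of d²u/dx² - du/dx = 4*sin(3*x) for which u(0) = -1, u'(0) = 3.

u = -16/3 - 2*sin(3*x)/5 + 2*cos(3*x)/15 + 21*exp(x)/5

Characteristic equation r² - r = 0 factors as (r - 1)r = 0, so r = 1, 0.
Hence u_h = C1*exp(x) + C2.
Try u_p = A*cos(3*x) + B*sin(3*x). Substituting and equating the coefficients of cos(3x) and sin(3x) gives A = 2/15, B = -2/5, so u_p = -2*sin(3*x)/5 + 2*cos(3*x)/15.
General solution: u = C2 - 2*sin(3*x)/5 + 2*cos(3*x)/15 + C1*exp(x).
Apply the initial conditions: u(0) = 2/15 + C1 + C2 = -1 and u'(0) = -6/5 + C1 = 3. Solving gives C1 = 21/5, C2 = -16/3.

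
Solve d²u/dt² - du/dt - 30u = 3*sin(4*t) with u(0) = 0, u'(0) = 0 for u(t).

Characteristic equation r² - r - 30 = 0 factors as (r + 5)(r - 6) = 0, so r = -5, 6.
Hence u_h = C1*exp(-5*t) + C2*exp(6*t).
Try u_p = A*cos(4*t) + B*sin(4*t). Substituting and equating the coefficients of cos(4t) and sin(4t) gives A = 3/533, B = -69/1066, so u_p = -69*sin(4*t)/1066 + 3*cos(4*t)/533.
General solution: u = -69*sin(4*t)/1066 + 3*cos(4*t)/533 + C1*exp(-5*t) + C2*exp(6*t).
Apply the initial conditions: u(0) = 3/533 + C1 + C2 = 0 and u'(0) = -138/533 - 5*C1 + 6*C2 = 0. Solving gives C1 = -12/451, C2 = 3/143.

u = -69*sin(4*t)/1066 - 12*exp(-5*t)/451 + 3*exp(6*t)/143 + 3*cos(4*t)/533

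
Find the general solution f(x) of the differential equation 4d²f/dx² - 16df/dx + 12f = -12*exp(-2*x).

f = -exp(-2*x)/5 + C1*exp(3*x) + C2*exp(x)

Divide through by 4: f'' - 4f' + 3f = -3*exp(-2*x).
Characteristic equation r² - 4r + 3 = 0 factors as (r - 3)(r - 1) = 0, so r = 3, 1.
Hence f_h = C1*exp(3*x) + C2*exp(x).
Try f_p = A*exp(-2*x). Substituting into the equation and dividing by exp(-2*x) gives A = -1/5, so f_p = -exp(-2*x)/5.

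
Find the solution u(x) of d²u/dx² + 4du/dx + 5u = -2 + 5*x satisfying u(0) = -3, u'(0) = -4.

Characteristic equation r² + 4r + 5 = 0 has discriminant (4)² - 4·(5) = -4 < 0, so r = -2 ± i.
Hence u_h = C1*cos(x)*exp(-2*x) + C2*exp(-2*x)*sin(x).
For the particular solution try u_p = A0 + A1*x. Substituting and matching coefficients of each power of x gives A0 = -6/5, A1 = 1, so u_p = -6/5 + x.
General solution: u = -6/5 + x + C1*cos(x)*exp(-2*x) + C2*exp(-2*x)*sin(x).
Apply the initial conditions: u(0) = -6/5 + C1 = -3 and u'(0) = 1 + C2 - 2*C1 = -4. Solving gives C1 = -9/5, C2 = -43/5.

u = -6/5 + x - 43*exp(-2*x)*sin(x)/5 - 9*cos(x)*exp(-2*x)/5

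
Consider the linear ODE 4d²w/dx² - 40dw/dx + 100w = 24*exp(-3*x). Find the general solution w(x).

w = 3*exp(-3*x)/32 + C1*exp(5*x) + C2*x*exp(5*x)

Divide through by 4: w'' - 10w' + 25w = 6*exp(-3*x).
Characteristic equation r² - 10r + 25 = 0 has discriminant (-10)² - 4·(25) = 0, so r = 5 is a repeated root.
Hence w_h = (C1 + C2*x)*exp(5*x).
Try w_p = A*exp(-3*x). Substituting into the equation and dividing by exp(-3*x) gives A = 3/32, so w_p = 3*exp(-3*x)/32.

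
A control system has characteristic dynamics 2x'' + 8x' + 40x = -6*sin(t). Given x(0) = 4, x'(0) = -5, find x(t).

Divide through by 2: x'' + 4x' + 20x = -3*sin(t).
Characteristic equation r² + 4r + 20 = 0 has discriminant (4)² - 4·(20) = -64 < 0, so r = -2 ± 4i.
Hence x_h = C1*cos(4*t)*exp(-2*t) + C2*exp(-2*t)*sin(4*t).
Try x_p = A*cos(t) + B*sin(t). Substituting and equating the coefficients of cos(t) and sin(t) gives A = 12/377, B = -57/377, so x_p = -57*sin(t)/377 + 12*cos(t)/377.
General solution: x = -57*sin(t)/377 + 12*cos(t)/377 + C1*cos(4*t)*exp(-2*t) + C2*exp(-2*t)*sin(4*t).
Apply the initial conditions: x(0) = 12/377 + C1 = 4 and x'(0) = -57/377 - 2*C1 + 4*C2 = -5. Solving gives C1 = 1496/377, C2 = 291/377.

x = -57*sin(t)/377 + 12*cos(t)/377 + 291*exp(-2*t)*sin(4*t)/377 + 1496*cos(4*t)*exp(-2*t)/377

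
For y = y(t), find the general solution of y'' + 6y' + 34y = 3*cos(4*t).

Characteristic equation r² + 6r + 34 = 0 has discriminant (6)² - 4·(34) = -100 < 0, so r = -3 ± 5i.
Hence y_h = C1*cos(5*t)*exp(-3*t) + C2*exp(-3*t)*sin(5*t).
Try y_p = A*cos(4*t) + B*sin(4*t). Substituting and equating the coefficients of cos(4t) and sin(4t) gives A = 3/50, B = 2/25, so y_p = 2*sin(4*t)/25 + 3*cos(4*t)/50.

y = 2*sin(4*t)/25 + 3*cos(4*t)/50 + C1*cos(5*t)*exp(-3*t) + C2*exp(-3*t)*sin(5*t)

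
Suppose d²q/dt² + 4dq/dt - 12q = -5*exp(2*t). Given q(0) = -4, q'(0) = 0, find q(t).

q = -187*exp(2*t)/64 - 69*exp(-6*t)/64 - 5*t*exp(2*t)/8

Characteristic equation r² + 4r - 12 = 0 factors as (r - 2)(r + 6) = 0, so r = 2, -6.
Hence q_h = C1*exp(2*t) + C2*exp(-6*t).
Since exp(2*t) solves the homogeneous equation (r = 2 is a root of multiplicity 1), multiply the trial by t. Try q_p = A*t*exp(2*t). Substituting into the equation and dividing by exp(2*t) gives A = -5/8, so q_p = -5*t*exp(2*t)/8.
General solution: q = C1*exp(2*t) + C2*exp(-6*t) - 5*t*exp(2*t)/8.
Apply the initial conditions: q(0) = C1 + C2 = -4 and q'(0) = -5/8 - 6*C2 + 2*C1 = 0. Solving gives C1 = -187/64, C2 = -69/64.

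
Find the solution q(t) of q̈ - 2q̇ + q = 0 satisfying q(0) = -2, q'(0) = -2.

q = -2*exp(t)

Characteristic equation r² - 2r + 1 = 0 has discriminant (-2)² - 4·(1) = 0, so r = 1 is a repeated root.
Hence q_h = (C1 + C2*t)*exp(t).
Apply the initial conditions: q(0) = C1 = -2 and q'(0) = C1 + C2 = -2. Solving gives C1 = -2, C2 = 0.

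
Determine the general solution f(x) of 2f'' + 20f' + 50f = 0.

f = C1*exp(-5*x) + C2*x*exp(-5*x)

Divide through by 2: f'' + 10f' + 25f = 0.
Characteristic equation r² + 10r + 25 = 0 has discriminant (10)² - 4·(25) = 0, so r = -5 is a repeated root.
Hence f_h = (C1 + C2*x)*exp(-5*x).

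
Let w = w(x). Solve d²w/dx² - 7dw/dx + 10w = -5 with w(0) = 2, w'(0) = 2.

w = -1/2 - exp(5*x) + 7*exp(2*x)/2

Characteristic equation r² - 7r + 10 = 0 factors as (r - 5)(r - 2) = 0, so r = 5, 2.
Hence w_h = C1*exp(5*x) + C2*exp(2*x).
For the particular solution try w_p = A0. Substituting and matching coefficients of each power of x gives A0 = -1/2, so w_p = -1/2.
General solution: w = -1/2 + C1*exp(5*x) + C2*exp(2*x).
Apply the initial conditions: w(0) = -1/2 + C1 + C2 = 2 and w'(0) = 2*C2 + 5*C1 = 2. Solving gives C1 = -1, C2 = 7/2.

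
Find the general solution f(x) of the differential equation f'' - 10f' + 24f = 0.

f = C1*exp(4*x) + C2*exp(6*x)

Characteristic equation r² - 10r + 24 = 0 factors as (r - 4)(r - 6) = 0, so r = 4, 6.
Hence f_h = C1*exp(4*x) + C2*exp(6*x).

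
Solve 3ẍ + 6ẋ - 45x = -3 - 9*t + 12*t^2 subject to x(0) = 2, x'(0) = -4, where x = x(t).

Divide through by 3: x'' + 2x' - 15x = -1 - 3*t + 4*t^2.
Characteristic equation r² + 2r - 15 = 0 factors as (r + 5)(r - 3) = 0, so r = -5, 3.
Hence x_h = C1*exp(-5*t) + C2*exp(3*t).
For the particular solution try x_p = A0 + A1*t + A2*t^2. Substituting and matching coefficients of each power of t gives A0 = 163/3375, A1 = 29/225, A2 = -4/15, so x_p = 163/3375 - 4*t^2/15 + 29*t/225.
General solution: x = 163/3375 - 4*t^2/15 + 29*t/225 + C1*exp(-5*t) + C2*exp(3*t).
Apply the initial conditions: x(0) = 163/3375 + C1 + C2 = 2 and x'(0) = 29/225 - 5*C1 + 3*C2 = -4. Solving gives C1 = 156/125, C2 = 19/27.

x = 163/3375 - 4*t**2/15 + 19*exp(3*t)/27 + 29*t/225 + 156*exp(-5*t)/125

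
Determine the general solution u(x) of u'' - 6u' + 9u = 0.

u = C1*exp(3*x) + C2*x*exp(3*x)

Characteristic equation r² - 6r + 9 = 0 has discriminant (-6)² - 4·(9) = 0, so r = 3 is a repeated root.
Hence u_h = (C1 + C2*x)*exp(3*x).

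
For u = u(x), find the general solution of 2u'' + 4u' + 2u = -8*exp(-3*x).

Divide through by 2: u'' + 2u' + u = -4*exp(-3*x).
Characteristic equation r² + 2r + 1 = 0 has discriminant (2)² - 4·(1) = 0, so r = -1 is a repeated root.
Hence u_h = (C1 + C2*x)*exp(-x).
Try u_p = A*exp(-3*x). Substituting into the equation and dividing by exp(-3*x) gives A = -1, so u_p = -exp(-3*x).

u = -exp(-3*x) + C1*exp(-x) + C2*x*exp(-x)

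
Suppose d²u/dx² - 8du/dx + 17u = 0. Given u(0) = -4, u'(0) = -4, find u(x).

Characteristic equation r² - 8r + 17 = 0 has discriminant (-8)² - 4·(17) = -4 < 0, so r = 4 ± i.
Hence u_h = C1*cos(x)*exp(4*x) + C2*exp(4*x)*sin(x).
Apply the initial conditions: u(0) = C1 = -4 and u'(0) = C2 + 4*C1 = -4. Solving gives C1 = -4, C2 = 12.

u = -4*cos(x)*exp(4*x) + 12*exp(4*x)*sin(x)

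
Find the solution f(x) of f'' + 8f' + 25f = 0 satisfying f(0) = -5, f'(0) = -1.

Characteristic equation r² + 8r + 25 = 0 has discriminant (8)² - 4·(25) = -36 < 0, so r = -4 ± 3i.
Hence f_h = C1*cos(3*x)*exp(-4*x) + C2*exp(-4*x)*sin(3*x).
Apply the initial conditions: f(0) = C1 = -5 and f'(0) = -4*C1 + 3*C2 = -1. Solving gives C1 = -5, C2 = -7.

f = -7*exp(-4*x)*sin(3*x) - 5*cos(3*x)*exp(-4*x)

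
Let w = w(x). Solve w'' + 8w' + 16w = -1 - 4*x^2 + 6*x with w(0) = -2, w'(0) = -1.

w = -11/32 - 53*exp(-4*x)/32 - x**2/4 + 5*x/8 - 33*x*exp(-4*x)/4

Characteristic equation r² + 8r + 16 = 0 has discriminant (8)² - 4·(16) = 0, so r = -4 is a repeated root.
Hence w_h = (C1 + C2*x)*exp(-4*x).
For the particular solution try w_p = A0 + A1*x + A2*x^2. Substituting and matching coefficients of each power of x gives A0 = -11/32, A1 = 5/8, A2 = -1/4, so w_p = -11/32 - x^2/4 + 5*x/8.
General solution: w = -11/32 - x^2/4 + 5*x/8 + C1*exp(-4*x) + C2*x*exp(-4*x).
Apply the initial conditions: w(0) = -11/32 + C1 = -2 and w'(0) = 5/8 + C2 - 4*C1 = -1. Solving gives C1 = -53/32, C2 = -33/4.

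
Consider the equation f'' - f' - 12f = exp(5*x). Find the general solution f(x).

Characteristic equation r² - r - 12 = 0 factors as (r - 4)(r + 3) = 0, so r = 4, -3.
Hence f_h = C1*exp(4*x) + C2*exp(-3*x).
Try f_p = A*exp(5*x). Substituting into the equation and dividing by exp(5*x) gives A = 1/8, so f_p = exp(5*x)/8.

f = exp(5*x)/8 + C1*exp(4*x) + C2*exp(-3*x)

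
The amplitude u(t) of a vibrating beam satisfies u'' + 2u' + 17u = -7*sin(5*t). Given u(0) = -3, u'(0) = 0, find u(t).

Characteristic equation r² + 2r + 17 = 0 has discriminant (2)² - 4·(17) = -64 < 0, so r = -1 ± 4i.
Hence u_h = C1*cos(4*t)*exp(-t) + C2*exp(-t)*sin(4*t).
Try u_p = A*cos(5*t) + B*sin(5*t). Substituting and equating the coefficients of cos(5t) and sin(5t) gives A = 35/82, B = 14/41, so u_p = 14*sin(5*t)/41 + 35*cos(5*t)/82.
General solution: u = 14*sin(5*t)/41 + 35*cos(5*t)/82 + C1*cos(4*t)*exp(-t) + C2*exp(-t)*sin(4*t).
Apply the initial conditions: u(0) = 35/82 + C1 = -3 and u'(0) = 70/41 - C1 + 4*C2 = 0. Solving gives C1 = -281/82, C2 = -421/328.

u = 14*sin(5*t)/41 + 35*cos(5*t)/82 - 421*exp(-t)*sin(4*t)/328 - 281*cos(4*t)*exp(-t)/82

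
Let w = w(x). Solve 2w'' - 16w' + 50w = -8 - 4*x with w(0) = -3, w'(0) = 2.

Divide through by 2: w'' - 8w' + 25w = -4 - 2*x.
Characteristic equation r² - 8r + 25 = 0 has discriminant (-8)² - 4·(25) = -36 < 0, so r = 4 ± 3i.
Hence w_h = C1*cos(3*x)*exp(4*x) + C2*exp(4*x)*sin(3*x).
For the particular solution try w_p = A0 + A1*x. Substituting and matching coefficients of each power of x gives A0 = -116/625, A1 = -2/25, so w_p = -116/625 - 2*x/25.
General solution: w = -116/625 - 2*x/25 + C1*cos(3*x)*exp(4*x) + C2*exp(4*x)*sin(3*x).
Apply the initial conditions: w(0) = -116/625 + C1 = -3 and w'(0) = -2/25 + 3*C2 + 4*C1 = 2. Solving gives C1 = -1759/625, C2 = 8336/1875.

w = -116/625 - 2*x/25 - 1759*cos(3*x)*exp(4*x)/625 + 8336*exp(4*x)*sin(3*x)/1875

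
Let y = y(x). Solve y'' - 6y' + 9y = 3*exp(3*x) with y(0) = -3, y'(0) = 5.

Characteristic equation r² - 6r + 9 = 0 has discriminant (-6)² - 4·(9) = 0, so r = 3 is a repeated root.
Hence y_h = (C1 + C2*x)*exp(3*x).
Since exp(3*x) solves the homogeneous equation (r = 3 is a root of multiplicity 2), multiply the trial by x^2. Try y_p = A*x^2*exp(3*x). Substituting into the equation and dividing by exp(3*x) gives A = 3/2, so y_p = 3*x^2*exp(3*x)/2.
General solution: y = C1*exp(3*x) + 3*x^2*exp(3*x)/2 + C2*x*exp(3*x).
Apply the initial conditions: y(0) = C1 = -3 and y'(0) = C2 + 3*C1 = 5. Solving gives C1 = -3, C2 = 14.

y = -3*exp(3*x) + 14*x*exp(3*x) + 3*x**2*exp(3*x)/2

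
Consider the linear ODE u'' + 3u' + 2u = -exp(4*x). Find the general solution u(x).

Characteristic equation r² + 3r + 2 = 0 factors as (r + 1)(r + 2) = 0, so r = -1, -2.
Hence u_h = C1*exp(-x) + C2*exp(-2*x).
Try u_p = A*exp(4*x). Substituting into the equation and dividing by exp(4*x) gives A = -1/30, so u_p = -exp(4*x)/30.

u = -exp(4*x)/30 + C1*exp(-x) + C2*exp(-2*x)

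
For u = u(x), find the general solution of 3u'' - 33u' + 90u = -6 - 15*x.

u = -23/180 - x/6 + C1*exp(5*x) + C2*exp(6*x)

Divide through by 3: u'' - 11u' + 30u = -2 - 5*x.
Characteristic equation r² - 11r + 30 = 0 factors as (r - 5)(r - 6) = 0, so r = 5, 6.
Hence u_h = C1*exp(5*x) + C2*exp(6*x).
For the particular solution try u_p = A0 + A1*x. Substituting and matching coefficients of each power of x gives A0 = -23/180, A1 = -1/6, so u_p = -23/180 - x/6.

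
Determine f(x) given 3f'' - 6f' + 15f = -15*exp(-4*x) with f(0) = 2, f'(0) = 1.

f = -5*exp(-4*x)/29 - 27*exp(x)*sin(2*x)/29 + 63*cos(2*x)*exp(x)/29

Divide through by 3: f'' - 2f' + 5f = -5*exp(-4*x).
Characteristic equation r² - 2r + 5 = 0 has discriminant (-2)² - 4·(5) = -16 < 0, so r = 1 ± 2i.
Hence f_h = C1*cos(2*x)*exp(x) + C2*exp(x)*sin(2*x).
Try f_p = A*exp(-4*x). Substituting into the equation and dividing by exp(-4*x) gives A = -5/29, so f_p = -5*exp(-4*x)/29.
General solution: f = -5*exp(-4*x)/29 + C1*cos(2*x)*exp(x) + C2*exp(x)*sin(2*x).
Apply the initial conditions: f(0) = -5/29 + C1 = 2 and f'(0) = 20/29 + C1 + 2*C2 = 1. Solving gives C1 = 63/29, C2 = -27/29.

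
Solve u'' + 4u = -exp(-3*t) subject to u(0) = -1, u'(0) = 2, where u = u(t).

u = -12*cos(2*t)/13 - exp(-3*t)/13 + 23*sin(2*t)/26

Characteristic equation r² + 4 = 0 has discriminant (0)² - 4·(4) = -16 < 0, so r = ± 2i.
Hence u_h = C1*cos(2*t) + C2*sin(2*t).
Try u_p = A*exp(-3*t). Substituting into the equation and dividing by exp(-3*t) gives A = -1/13, so u_p = -exp(-3*t)/13.
General solution: u = -exp(-3*t)/13 + C1*cos(2*t) + C2*sin(2*t).
Apply the initial conditions: u(0) = -1/13 + C1 = -1 and u'(0) = 3/13 + 2*C2 = 2. Solving gives C1 = -12/13, C2 = 23/26.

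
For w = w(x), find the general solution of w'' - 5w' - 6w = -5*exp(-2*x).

Characteristic equation r² - 5r - 6 = 0 factors as (r + 1)(r - 6) = 0, so r = -1, 6.
Hence w_h = C1*exp(-x) + C2*exp(6*x).
Try w_p = A*exp(-2*x). Substituting into the equation and dividing by exp(-2*x) gives A = -5/8, so w_p = -5*exp(-2*x)/8.

w = -5*exp(-2*x)/8 + C1*exp(-x) + C2*exp(6*x)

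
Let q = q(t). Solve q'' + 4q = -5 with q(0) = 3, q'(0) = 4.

Characteristic equation r² + 4 = 0 has discriminant (0)² - 4·(4) = -16 < 0, so r = ± 2i.
Hence q_h = C1*cos(2*t) + C2*sin(2*t).
For the particular solution try q_p = A0. Substituting and matching coefficients of each power of t gives A0 = -5/4, so q_p = -5/4.
General solution: q = -5/4 + C1*cos(2*t) + C2*sin(2*t).
Apply the initial conditions: q(0) = -5/4 + C1 = 3 and q'(0) = 2*C2 = 4. Solving gives C1 = 17/4, C2 = 2.

q = -5/4 + 2*sin(2*t) + 17*cos(2*t)/4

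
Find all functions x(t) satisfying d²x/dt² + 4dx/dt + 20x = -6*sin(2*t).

x = -3*sin(2*t)/10 + 3*cos(2*t)/20 + C1*cos(4*t)*exp(-2*t) + C2*exp(-2*t)*sin(4*t)

Characteristic equation r² + 4r + 20 = 0 has discriminant (4)² - 4·(20) = -64 < 0, so r = -2 ± 4i.
Hence x_h = C1*cos(4*t)*exp(-2*t) + C2*exp(-2*t)*sin(4*t).
Try x_p = A*cos(2*t) + B*sin(2*t). Substituting and equating the coefficients of cos(2t) and sin(2t) gives A = 3/20, B = -3/10, so x_p = -3*sin(2*t)/10 + 3*cos(2*t)/20.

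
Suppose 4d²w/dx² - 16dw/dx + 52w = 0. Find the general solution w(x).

w = C1*cos(3*x)*exp(2*x) + C2*exp(2*x)*sin(3*x)

Divide through by 4: w'' - 4w' + 13w = 0.
Characteristic equation r² - 4r + 13 = 0 has discriminant (-4)² - 4·(13) = -36 < 0, so r = 2 ± 3i.
Hence w_h = C1*cos(3*x)*exp(2*x) + C2*exp(2*x)*sin(3*x).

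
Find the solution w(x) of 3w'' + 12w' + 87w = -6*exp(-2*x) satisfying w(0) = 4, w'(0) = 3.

w = -2*exp(-2*x)/25 + 11*exp(-2*x)*sin(5*x)/5 + 102*cos(5*x)*exp(-2*x)/25

Divide through by 3: w'' + 4w' + 29w = -2*exp(-2*x).
Characteristic equation r² + 4r + 29 = 0 has discriminant (4)² - 4·(29) = -100 < 0, so r = -2 ± 5i.
Hence w_h = C1*cos(5*x)*exp(-2*x) + C2*exp(-2*x)*sin(5*x).
Try w_p = A*exp(-2*x). Substituting into the equation and dividing by exp(-2*x) gives A = -2/25, so w_p = -2*exp(-2*x)/25.
General solution: w = -2*exp(-2*x)/25 + C1*cos(5*x)*exp(-2*x) + C2*exp(-2*x)*sin(5*x).
Apply the initial conditions: w(0) = -2/25 + C1 = 4 and w'(0) = 4/25 - 2*C1 + 5*C2 = 3. Solving gives C1 = 102/25, C2 = 11/5.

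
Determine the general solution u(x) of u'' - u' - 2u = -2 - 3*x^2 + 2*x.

u = 15/4 - 5*x/2 + 3*x**2/2 + C1*exp(2*x) + C2*exp(-x)

Characteristic equation r² - r - 2 = 0 factors as (r - 2)(r + 1) = 0, so r = 2, -1.
Hence u_h = C1*exp(2*x) + C2*exp(-x).
For the particular solution try u_p = A0 + A1*x + A2*x^2. Substituting and matching coefficients of each power of x gives A0 = 15/4, A1 = -5/2, A2 = 3/2, so u_p = 15/4 - 5*x/2 + 3*x^2/2.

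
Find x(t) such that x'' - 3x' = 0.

Characteristic equation r² - 3r = 0 factors as (r - 3)r = 0, so r = 3, 0.
Hence x_h = C1*exp(3*t) + C2.

x = C2 + C1*exp(3*t)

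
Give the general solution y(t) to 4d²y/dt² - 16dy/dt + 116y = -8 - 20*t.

y = -78/841 - 5*t/29 + C1*cos(5*t)*exp(2*t) + C2*exp(2*t)*sin(5*t)

Divide through by 4: y'' - 4y' + 29y = -2 - 5*t.
Characteristic equation r² - 4r + 29 = 0 has discriminant (-4)² - 4·(29) = -100 < 0, so r = 2 ± 5i.
Hence y_h = C1*cos(5*t)*exp(2*t) + C2*exp(2*t)*sin(5*t).
For the particular solution try y_p = A0 + A1*t. Substituting and matching coefficients of each power of t gives A0 = -78/841, A1 = -5/29, so y_p = -78/841 - 5*t/29.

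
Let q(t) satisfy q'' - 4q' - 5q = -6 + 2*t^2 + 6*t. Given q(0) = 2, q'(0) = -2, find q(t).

q = 186/125 - 58*exp(5*t)/375 - 14*t/25 - 2*t**2/5 + 2*exp(-t)/3

Characteristic equation r² - 4r - 5 = 0 factors as (r + 1)(r - 5) = 0, so r = -1, 5.
Hence q_h = C1*exp(-t) + C2*exp(5*t).
For the particular solution try q_p = A0 + A1*t + A2*t^2. Substituting and matching coefficients of each power of t gives A0 = 186/125, A1 = -14/25, A2 = -2/5, so q_p = 186/125 - 14*t/25 - 2*t^2/5.
General solution: q = 186/125 - 14*t/25 - 2*t^2/5 + C1*exp(-t) + C2*exp(5*t).
Apply the initial conditions: q(0) = 186/125 + C1 + C2 = 2 and q'(0) = -14/25 - C1 + 5*C2 = -2. Solving gives C1 = 2/3, C2 = -58/375.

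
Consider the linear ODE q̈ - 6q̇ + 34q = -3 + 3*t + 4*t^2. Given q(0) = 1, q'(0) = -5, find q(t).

q = -355/4913 + 2*t**2/17 + 75*t/578 - 82013*exp(3*t)*sin(5*t)/49130 + 5268*cos(5*t)*exp(3*t)/4913

Characteristic equation r² - 6r + 34 = 0 has discriminant (-6)² - 4·(34) = -100 < 0, so r = 3 ± 5i.
Hence q_h = C1*cos(5*t)*exp(3*t) + C2*exp(3*t)*sin(5*t).
For the particular solution try q_p = A0 + A1*t + A2*t^2. Substituting and matching coefficients of each power of t gives A0 = -355/4913, A1 = 75/578, A2 = 2/17, so q_p = -355/4913 + 2*t^2/17 + 75*t/578.
General solution: q = -355/4913 + 2*t^2/17 + 75*t/578 + C1*cos(5*t)*exp(3*t) + C2*exp(3*t)*sin(5*t).
Apply the initial conditions: q(0) = -355/4913 + C1 = 1 and q'(0) = 75/578 + 3*C1 + 5*C2 = -5. Solving gives C1 = 5268/4913, C2 = -82013/49130.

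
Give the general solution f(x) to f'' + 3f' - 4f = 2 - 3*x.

f = 1/16 + 3*x/4 + C1*exp(-4*x) + C2*exp(x)

Characteristic equation r² + 3r - 4 = 0 factors as (r + 4)(r - 1) = 0, so r = -4, 1.
Hence f_h = C1*exp(-4*x) + C2*exp(x).
For the particular solution try f_p = A0 + A1*x. Substituting and matching coefficients of each power of x gives A0 = 1/16, A1 = 3/4, so f_p = 1/16 + 3*x/4.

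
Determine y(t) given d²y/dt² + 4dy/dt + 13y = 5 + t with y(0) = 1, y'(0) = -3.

Characteristic equation r² + 4r + 13 = 0 has discriminant (4)² - 4·(13) = -36 < 0, so r = -2 ± 3i.
Hence y_h = C1*cos(3*t)*exp(-2*t) + C2*exp(-2*t)*sin(3*t).
For the particular solution try y_p = A0 + A1*t. Substituting and matching coefficients of each power of t gives A0 = 61/169, A1 = 1/13, so y_p = 61/169 + t/13.
General solution: y = 61/169 + t/13 + C1*cos(3*t)*exp(-2*t) + C2*exp(-2*t)*sin(3*t).
Apply the initial conditions: y(0) = 61/169 + C1 = 1 and y'(0) = 1/13 - 2*C1 + 3*C2 = -3. Solving gives C1 = 108/169, C2 = -304/507.

y = 61/169 + t/13 - 304*exp(-2*t)*sin(3*t)/507 + 108*cos(3*t)*exp(-2*t)/169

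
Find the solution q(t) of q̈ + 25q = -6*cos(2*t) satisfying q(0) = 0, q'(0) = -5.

q = -sin(5*t) - 2*cos(2*t)/7 + 2*cos(5*t)/7

Characteristic equation r² + 25 = 0 has discriminant (0)² - 4·(25) = -100 < 0, so r = ± 5i.
Hence q_h = C1*cos(5*t) + C2*sin(5*t).
Try q_p = A*cos(2*t) + B*sin(2*t). Substituting and equating the coefficients of cos(2t) and sin(2t) gives A = -2/7, B = 0, so q_p = -2*cos(2*t)/7.
General solution: q = -2*cos(2*t)/7 + C1*cos(5*t) + C2*sin(5*t).
Apply the initial conditions: q(0) = -2/7 + C1 = 0 and q'(0) = 5*C2 = -5. Solving gives C1 = 2/7, C2 = -1.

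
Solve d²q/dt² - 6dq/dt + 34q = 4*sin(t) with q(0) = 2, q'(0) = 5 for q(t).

q = 8*cos(t)/375 + 44*sin(t)/375 - 79*exp(3*t)*sin(5*t)/375 + 742*cos(5*t)*exp(3*t)/375

Characteristic equation r² - 6r + 34 = 0 has discriminant (-6)² - 4·(34) = -100 < 0, so r = 3 ± 5i.
Hence q_h = C1*cos(5*t)*exp(3*t) + C2*exp(3*t)*sin(5*t).
Try q_p = A*cos(t) + B*sin(t). Substituting and equating the coefficients of cos(t) and sin(t) gives A = 8/375, B = 44/375, so q_p = 8*cos(t)/375 + 44*sin(t)/375.
General solution: q = 8*cos(t)/375 + 44*sin(t)/375 + C1*cos(5*t)*exp(3*t) + C2*exp(3*t)*sin(5*t).
Apply the initial conditions: q(0) = 8/375 + C1 = 2 and q'(0) = 44/375 + 3*C1 + 5*C2 = 5. Solving gives C1 = 742/375, C2 = -79/375.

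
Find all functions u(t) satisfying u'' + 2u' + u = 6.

u = 6 + C1*exp(-t) + C2*t*exp(-t)

Characteristic equation r² + 2r + 1 = 0 has discriminant (2)² - 4·(1) = 0, so r = -1 is a repeated root.
Hence u_h = (C1 + C2*t)*exp(-t).
For the particular solution try u_p = A0. Substituting and matching coefficients of each power of t gives A0 = 6, so u_p = 6.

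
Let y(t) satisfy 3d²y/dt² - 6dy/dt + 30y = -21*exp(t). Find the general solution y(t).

y = -7*exp(t)/9 + C1*cos(3*t)*exp(t) + C2*exp(t)*sin(3*t)

Divide through by 3: y'' - 2y' + 10y = -7*exp(t).
Characteristic equation r² - 2r + 10 = 0 has discriminant (-2)² - 4·(10) = -36 < 0, so r = 1 ± 3i.
Hence y_h = C1*cos(3*t)*exp(t) + C2*exp(t)*sin(3*t).
Try y_p = A*exp(t). Substituting into the equation and dividing by exp(t) gives A = -7/9, so y_p = -7*exp(t)/9.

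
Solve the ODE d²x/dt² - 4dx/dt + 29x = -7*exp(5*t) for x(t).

x = -7*exp(5*t)/34 + C1*cos(5*t)*exp(2*t) + C2*exp(2*t)*sin(5*t)

Characteristic equation r² - 4r + 29 = 0 has discriminant (-4)² - 4·(29) = -100 < 0, so r = 2 ± 5i.
Hence x_h = C1*cos(5*t)*exp(2*t) + C2*exp(2*t)*sin(5*t).
Try x_p = A*exp(5*t). Substituting into the equation and dividing by exp(5*t) gives A = -7/34, so x_p = -7*exp(5*t)/34.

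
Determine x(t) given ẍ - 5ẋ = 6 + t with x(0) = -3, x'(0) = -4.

x = -306/125 - 69*exp(5*t)/125 - 31*t/25 - t**2/10

Characteristic equation r² - 5r = 0 factors as (r - 5)r = 0, so r = 5, 0.
Hence x_h = C1*exp(5*t) + C2.
Since 0 is a characteristic root (multiplicity 1), multiply the polynomial trial by t: try x_p = t*(A0 + A1*t). Substituting and matching coefficients of each power of t gives A0 = -31/25, A1 = -1/10, so x_p = -31*t/25 - t^2/10.
General solution: x = C2 - 31*t/25 - t^2/10 + C1*exp(5*t).
Apply the initial conditions: x(0) = C1 + C2 = -3 and x'(0) = -31/25 + 5*C1 = -4. Solving gives C1 = -69/125, C2 = -306/125.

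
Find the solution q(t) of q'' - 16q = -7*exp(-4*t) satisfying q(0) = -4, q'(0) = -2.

q = -151*exp(4*t)/64 - 105*exp(-4*t)/64 + 7*t*exp(-4*t)/8

Characteristic equation r² - 16 = 0 factors as (r - 4)(r + 4) = 0, so r = 4, -4.
Hence q_h = C1*exp(4*t) + C2*exp(-4*t).
Since exp(-4*t) solves the homogeneous equation (r = -4 is a root of multiplicity 1), multiply the trial by t. Try q_p = A*t*exp(-4*t). Substituting into the equation and dividing by exp(-4*t) gives A = 7/8, so q_p = 7*t*exp(-4*t)/8.
General solution: q = C1*exp(4*t) + C2*exp(-4*t) + 7*t*exp(-4*t)/8.
Apply the initial conditions: q(0) = C1 + C2 = -4 and q'(0) = 7/8 - 4*C2 + 4*C1 = -2. Solving gives C1 = -151/64, C2 = -105/64.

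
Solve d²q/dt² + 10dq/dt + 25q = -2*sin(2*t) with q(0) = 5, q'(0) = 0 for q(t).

q = -42*sin(2*t)/841 + 40*cos(2*t)/841 + 4165*exp(-5*t)/841 + 721*t*exp(-5*t)/29

Characteristic equation r² + 10r + 25 = 0 has discriminant (10)² - 4·(25) = 0, so r = -5 is a repeated root.
Hence q_h = (C1 + C2*t)*exp(-5*t).
Try q_p = A*cos(2*t) + B*sin(2*t). Substituting and equating the coefficients of cos(2t) and sin(2t) gives A = 40/841, B = -42/841, so q_p = -42*sin(2*t)/841 + 40*cos(2*t)/841.
General solution: q = -42*sin(2*t)/841 + 40*cos(2*t)/841 + C1*exp(-5*t) + C2*t*exp(-5*t).
Apply the initial conditions: q(0) = 40/841 + C1 = 5 and q'(0) = -84/841 + C2 - 5*C1 = 0. Solving gives C1 = 4165/841, C2 = 721/29.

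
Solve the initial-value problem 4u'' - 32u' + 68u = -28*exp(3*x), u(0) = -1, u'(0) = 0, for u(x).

Divide through by 4: u'' - 8u' + 17u = -7*exp(3*x).
Characteristic equation r² - 8r + 17 = 0 has discriminant (-8)² - 4·(17) = -4 < 0, so r = 4 ± i.
Hence u_h = C1*cos(x)*exp(4*x) + C2*exp(4*x)*sin(x).
Try u_p = A*exp(3*x). Substituting into the equation and dividing by exp(3*x) gives A = -7/2, so u_p = -7*exp(3*x)/2.
General solution: u = -7*exp(3*x)/2 + C1*cos(x)*exp(4*x) + C2*exp(4*x)*sin(x).
Apply the initial conditions: u(0) = -7/2 + C1 = -1 and u'(0) = -21/2 + C2 + 4*C1 = 0. Solving gives C1 = 5/2, C2 = 1/2.

u = -7*exp(3*x)/2 + exp(4*x)*sin(x)/2 + 5*cos(x)*exp(4*x)/2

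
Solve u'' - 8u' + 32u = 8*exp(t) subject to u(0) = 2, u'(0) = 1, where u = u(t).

u = 8*exp(t)/25 - 151*exp(4*t)*sin(4*t)/100 + 42*cos(4*t)*exp(4*t)/25

Characteristic equation r² - 8r + 32 = 0 has discriminant (-8)² - 4·(32) = -64 < 0, so r = 4 ± 4i.
Hence u_h = C1*cos(4*t)*exp(4*t) + C2*exp(4*t)*sin(4*t).
Try u_p = A*exp(t). Substituting into the equation and dividing by exp(t) gives A = 8/25, so u_p = 8*exp(t)/25.
General solution: u = 8*exp(t)/25 + C1*cos(4*t)*exp(4*t) + C2*exp(4*t)*sin(4*t).
Apply the initial conditions: u(0) = 8/25 + C1 = 2 and u'(0) = 8/25 + 4*C1 + 4*C2 = 1. Solving gives C1 = 42/25, C2 = -151/100.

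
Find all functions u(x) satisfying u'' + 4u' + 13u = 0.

Characteristic equation r² + 4r + 13 = 0 has discriminant (4)² - 4·(13) = -36 < 0, so r = -2 ± 3i.
Hence u_h = C1*cos(3*x)*exp(-2*x) + C2*exp(-2*x)*sin(3*x).

u = C1*cos(3*x)*exp(-2*x) + C2*exp(-2*x)*sin(3*x)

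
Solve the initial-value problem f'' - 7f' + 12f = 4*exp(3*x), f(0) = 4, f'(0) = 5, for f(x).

Characteristic equation r² - 7r + 12 = 0 factors as (r - 3)(r - 4) = 0, so r = 3, 4.
Hence f_h = C1*exp(3*x) + C2*exp(4*x).
Since exp(3*x) solves the homogeneous equation (r = 3 is a root of multiplicity 1), multiply the trial by x. Try f_p = A*x*exp(3*x). Substituting into the equation and dividing by exp(3*x) gives A = -4, so f_p = -4*x*exp(3*x).
General solution: f = C1*exp(3*x) + C2*exp(4*x) - 4*x*exp(3*x).
Apply the initial conditions: f(0) = C1 + C2 = 4 and f'(0) = -4 + 3*C1 + 4*C2 = 5. Solving gives C1 = 7, C2 = -3.

f = -3*exp(4*x) + 7*exp(3*x) - 4*x*exp(3*x)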